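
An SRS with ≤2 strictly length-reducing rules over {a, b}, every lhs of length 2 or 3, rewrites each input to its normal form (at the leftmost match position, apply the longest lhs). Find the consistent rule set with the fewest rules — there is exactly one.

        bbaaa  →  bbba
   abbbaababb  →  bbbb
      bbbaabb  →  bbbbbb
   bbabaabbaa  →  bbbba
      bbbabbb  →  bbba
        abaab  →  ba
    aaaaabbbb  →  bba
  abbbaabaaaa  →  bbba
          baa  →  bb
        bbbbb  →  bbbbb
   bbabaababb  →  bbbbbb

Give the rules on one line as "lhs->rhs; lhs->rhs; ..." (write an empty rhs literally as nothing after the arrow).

  | bbaaa => bbba
  | abbbaababb => abbaababb => abaababb => aaababb => bababb => baabb => bbbb
  | bbbaabb => bbbbbb
  | bbabaabbaa => bbaaabbaa => bbbabbaa => bbbabaa => bbbaaa => bbbba

aa->b; ab->a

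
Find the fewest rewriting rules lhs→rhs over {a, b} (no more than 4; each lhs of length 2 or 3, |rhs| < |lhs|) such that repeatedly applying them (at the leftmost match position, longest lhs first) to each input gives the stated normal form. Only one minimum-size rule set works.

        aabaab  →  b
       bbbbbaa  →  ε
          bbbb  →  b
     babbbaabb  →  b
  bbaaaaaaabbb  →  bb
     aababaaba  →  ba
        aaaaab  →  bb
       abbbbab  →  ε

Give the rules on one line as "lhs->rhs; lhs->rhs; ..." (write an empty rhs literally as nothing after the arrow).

  | aabaab => bbaab => bbbb => b
  | bbbbbaa => bbaa => bbb => ε
  | bbbb => b
  | babbbaabb => babbaabb => babaabb => baabb => bbbb => b

aa->b; ab->; abb->ab; bbb->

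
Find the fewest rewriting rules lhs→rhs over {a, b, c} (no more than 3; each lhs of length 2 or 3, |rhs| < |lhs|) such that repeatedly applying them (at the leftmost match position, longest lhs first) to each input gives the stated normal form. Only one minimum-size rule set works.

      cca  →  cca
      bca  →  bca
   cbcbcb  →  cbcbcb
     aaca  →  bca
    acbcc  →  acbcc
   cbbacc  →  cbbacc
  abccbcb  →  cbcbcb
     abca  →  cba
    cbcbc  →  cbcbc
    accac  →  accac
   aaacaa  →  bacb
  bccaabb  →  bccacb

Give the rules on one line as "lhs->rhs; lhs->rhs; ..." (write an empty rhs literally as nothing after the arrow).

  | cca
  | bca
  | cbcbcb
  | aaca => bca

aa->b; aab->ac; abc->cb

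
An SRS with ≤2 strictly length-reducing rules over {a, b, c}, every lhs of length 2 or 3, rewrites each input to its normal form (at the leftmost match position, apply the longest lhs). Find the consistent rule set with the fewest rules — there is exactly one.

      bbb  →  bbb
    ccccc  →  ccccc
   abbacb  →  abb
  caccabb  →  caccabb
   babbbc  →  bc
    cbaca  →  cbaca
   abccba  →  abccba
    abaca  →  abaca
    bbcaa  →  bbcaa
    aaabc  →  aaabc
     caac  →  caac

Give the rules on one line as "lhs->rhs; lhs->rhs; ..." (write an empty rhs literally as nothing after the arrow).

acb->; bab->ac

  | bbb
  | ccccc
  | abbacb => abb
  | caccabb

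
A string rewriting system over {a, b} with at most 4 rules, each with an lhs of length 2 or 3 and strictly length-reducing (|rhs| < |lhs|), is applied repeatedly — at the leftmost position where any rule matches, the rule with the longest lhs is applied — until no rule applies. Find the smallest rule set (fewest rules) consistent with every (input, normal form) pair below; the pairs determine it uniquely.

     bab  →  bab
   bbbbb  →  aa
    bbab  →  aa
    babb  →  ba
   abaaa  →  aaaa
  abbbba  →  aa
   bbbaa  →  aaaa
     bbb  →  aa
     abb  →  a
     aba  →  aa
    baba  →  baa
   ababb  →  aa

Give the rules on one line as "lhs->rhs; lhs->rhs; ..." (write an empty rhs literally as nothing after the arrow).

  | bab
  | bbbbb => aabb => aa
  | bbab => bbb => aa
  | babb => ba

aba->aa; abb->a; bba->bb; bbb->aa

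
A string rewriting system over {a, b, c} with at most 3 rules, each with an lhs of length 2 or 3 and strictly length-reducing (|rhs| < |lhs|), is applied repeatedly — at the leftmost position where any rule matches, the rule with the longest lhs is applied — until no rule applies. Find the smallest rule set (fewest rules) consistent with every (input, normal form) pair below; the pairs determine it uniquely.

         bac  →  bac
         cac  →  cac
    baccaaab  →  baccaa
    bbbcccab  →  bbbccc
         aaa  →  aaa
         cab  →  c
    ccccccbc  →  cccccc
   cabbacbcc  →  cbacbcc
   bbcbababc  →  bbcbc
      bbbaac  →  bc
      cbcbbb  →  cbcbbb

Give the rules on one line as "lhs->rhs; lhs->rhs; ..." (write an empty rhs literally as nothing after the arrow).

  | bac
  | cac
  | baccaaab => baccaa
  | bbbcccab => bbbccc

ab->; bba->b; ccb->c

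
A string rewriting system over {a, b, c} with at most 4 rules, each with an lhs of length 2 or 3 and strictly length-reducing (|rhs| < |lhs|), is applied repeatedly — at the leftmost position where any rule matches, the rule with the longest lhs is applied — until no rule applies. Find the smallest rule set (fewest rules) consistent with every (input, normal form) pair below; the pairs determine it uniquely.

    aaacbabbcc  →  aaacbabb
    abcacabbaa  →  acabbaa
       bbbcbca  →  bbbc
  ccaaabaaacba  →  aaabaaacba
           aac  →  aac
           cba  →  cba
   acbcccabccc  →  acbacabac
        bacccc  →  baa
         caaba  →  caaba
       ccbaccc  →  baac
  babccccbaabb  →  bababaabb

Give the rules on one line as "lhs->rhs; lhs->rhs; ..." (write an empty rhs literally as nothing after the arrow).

  | aaacbabbcc => aaacbabb
  | abcacabbaa => acabbaa
  | bbbcbca => bbbc
  | ccaaabaaacba => aaabaaacba

bca->; cc->; ccc->ac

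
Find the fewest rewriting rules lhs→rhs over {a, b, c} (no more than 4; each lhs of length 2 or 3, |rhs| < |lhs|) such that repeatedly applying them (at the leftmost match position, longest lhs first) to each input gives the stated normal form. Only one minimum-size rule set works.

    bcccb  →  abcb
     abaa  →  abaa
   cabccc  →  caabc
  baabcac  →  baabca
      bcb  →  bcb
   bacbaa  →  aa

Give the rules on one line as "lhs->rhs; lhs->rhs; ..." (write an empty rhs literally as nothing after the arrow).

  | bcccb => abcb
  | abaa
  | cabccc => caabc
  | baabcac => baabca

ac->a; bab->; bcc->ab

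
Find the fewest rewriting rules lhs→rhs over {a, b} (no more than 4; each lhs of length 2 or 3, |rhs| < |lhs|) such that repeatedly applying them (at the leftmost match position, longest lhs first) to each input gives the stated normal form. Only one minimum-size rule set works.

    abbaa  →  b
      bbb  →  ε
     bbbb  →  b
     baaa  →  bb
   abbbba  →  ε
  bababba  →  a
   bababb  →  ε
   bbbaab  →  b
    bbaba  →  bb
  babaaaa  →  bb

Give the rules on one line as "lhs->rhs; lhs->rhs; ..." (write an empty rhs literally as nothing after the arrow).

aa->; aaa->b; ab->a; bbb->

  | abbaa => abaa => aaa => b
  | bbb => ε
  | bbbb => b
  | baaa => bb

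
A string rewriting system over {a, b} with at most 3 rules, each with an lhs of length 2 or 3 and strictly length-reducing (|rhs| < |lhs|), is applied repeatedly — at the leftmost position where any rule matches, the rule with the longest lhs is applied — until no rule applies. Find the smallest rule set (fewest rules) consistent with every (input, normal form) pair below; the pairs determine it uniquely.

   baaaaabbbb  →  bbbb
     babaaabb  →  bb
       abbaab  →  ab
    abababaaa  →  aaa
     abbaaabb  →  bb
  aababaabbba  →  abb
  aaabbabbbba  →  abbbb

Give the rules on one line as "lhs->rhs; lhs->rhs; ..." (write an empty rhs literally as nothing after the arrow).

  | baaaaabbbb => aaaabbbb => aabbbb => bbbb
  | babaaabb => baaabb => aabb => bb
  | abbaab => abab => ab
  | abababaaa => ababaaa => abaaa => aaa

aab->b; ba->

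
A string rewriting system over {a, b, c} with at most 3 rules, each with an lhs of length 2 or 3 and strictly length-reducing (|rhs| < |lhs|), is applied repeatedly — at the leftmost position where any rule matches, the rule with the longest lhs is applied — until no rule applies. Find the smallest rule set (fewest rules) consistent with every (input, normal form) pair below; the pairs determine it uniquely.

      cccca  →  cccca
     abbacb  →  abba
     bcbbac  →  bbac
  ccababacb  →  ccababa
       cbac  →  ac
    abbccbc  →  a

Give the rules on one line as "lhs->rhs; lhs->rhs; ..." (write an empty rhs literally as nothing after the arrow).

  | cccca
  | abbacb => abba
  | bcbbac => bbac
  | ccababacb => ccababa

bc->; cb->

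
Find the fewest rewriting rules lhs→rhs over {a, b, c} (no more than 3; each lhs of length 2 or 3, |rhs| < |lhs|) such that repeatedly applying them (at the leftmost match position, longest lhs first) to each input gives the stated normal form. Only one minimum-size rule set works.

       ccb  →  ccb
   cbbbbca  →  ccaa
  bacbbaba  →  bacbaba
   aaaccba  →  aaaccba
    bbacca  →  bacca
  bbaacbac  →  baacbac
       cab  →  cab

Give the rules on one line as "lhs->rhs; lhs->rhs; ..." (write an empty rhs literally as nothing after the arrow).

  | ccb
  | cbbbbca => cbbbca => cbbca => ccaa
  | bacbbaba => bacbaba
  | aaaccba

bb->b; bbc->ca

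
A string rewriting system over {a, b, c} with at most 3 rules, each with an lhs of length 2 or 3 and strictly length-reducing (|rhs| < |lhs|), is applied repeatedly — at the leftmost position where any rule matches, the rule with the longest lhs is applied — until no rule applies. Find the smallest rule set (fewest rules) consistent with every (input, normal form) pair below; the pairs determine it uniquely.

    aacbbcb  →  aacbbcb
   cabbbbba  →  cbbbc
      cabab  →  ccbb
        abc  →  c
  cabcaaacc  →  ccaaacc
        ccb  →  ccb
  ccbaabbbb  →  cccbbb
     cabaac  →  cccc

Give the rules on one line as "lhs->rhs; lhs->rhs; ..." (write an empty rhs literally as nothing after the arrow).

ab->; aba->cb; ba->c

  | aacbbcb
  | cabbbbba => cbbbba => cbbbc
  | cabab => ccbb
  | abc => c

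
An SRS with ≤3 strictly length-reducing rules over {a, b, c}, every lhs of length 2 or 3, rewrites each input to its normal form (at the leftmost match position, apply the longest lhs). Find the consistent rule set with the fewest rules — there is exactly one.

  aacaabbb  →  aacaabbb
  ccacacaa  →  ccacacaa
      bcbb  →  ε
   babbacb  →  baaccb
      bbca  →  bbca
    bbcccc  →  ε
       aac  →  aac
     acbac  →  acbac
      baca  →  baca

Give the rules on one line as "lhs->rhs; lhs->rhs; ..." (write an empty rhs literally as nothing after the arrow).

  | aacaabbb
  | ccacacaa
  | bcbb => bcc => ε
  | babbacb => baaccb

bba->ac; bcc->; cbb->cc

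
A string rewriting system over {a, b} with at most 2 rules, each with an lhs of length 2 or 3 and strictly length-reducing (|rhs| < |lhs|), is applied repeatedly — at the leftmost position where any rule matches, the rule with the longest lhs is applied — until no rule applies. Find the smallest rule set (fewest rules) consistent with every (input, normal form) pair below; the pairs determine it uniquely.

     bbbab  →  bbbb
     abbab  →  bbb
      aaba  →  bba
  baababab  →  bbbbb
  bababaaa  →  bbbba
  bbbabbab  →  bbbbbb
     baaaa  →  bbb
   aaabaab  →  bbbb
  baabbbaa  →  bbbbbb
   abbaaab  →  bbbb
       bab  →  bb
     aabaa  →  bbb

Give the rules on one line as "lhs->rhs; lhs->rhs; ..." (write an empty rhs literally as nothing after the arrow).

  | bbbab => bbbb
  | abbab => bbab => bbb
  | aaba => bba
  | baababab => bbbabab => bbbbab => bbbbb

aa->b; ab->b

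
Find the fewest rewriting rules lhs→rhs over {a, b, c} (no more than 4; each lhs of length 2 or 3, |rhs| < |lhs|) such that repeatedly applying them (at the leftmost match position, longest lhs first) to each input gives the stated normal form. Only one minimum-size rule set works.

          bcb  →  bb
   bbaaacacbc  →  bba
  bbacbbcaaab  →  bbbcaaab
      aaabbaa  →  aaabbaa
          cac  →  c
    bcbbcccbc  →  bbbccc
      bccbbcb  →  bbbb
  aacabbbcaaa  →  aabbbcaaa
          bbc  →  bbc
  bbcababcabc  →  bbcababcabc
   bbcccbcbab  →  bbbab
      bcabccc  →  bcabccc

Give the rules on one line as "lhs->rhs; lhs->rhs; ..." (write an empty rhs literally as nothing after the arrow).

  | bcb => bb
  | bbaaacacbc => bbaaacbc => bbaac => bba
  | bbacbbcaaab => bbbcaaab
  | aaabbaa

ac->; acb->; cb->b; cbc->c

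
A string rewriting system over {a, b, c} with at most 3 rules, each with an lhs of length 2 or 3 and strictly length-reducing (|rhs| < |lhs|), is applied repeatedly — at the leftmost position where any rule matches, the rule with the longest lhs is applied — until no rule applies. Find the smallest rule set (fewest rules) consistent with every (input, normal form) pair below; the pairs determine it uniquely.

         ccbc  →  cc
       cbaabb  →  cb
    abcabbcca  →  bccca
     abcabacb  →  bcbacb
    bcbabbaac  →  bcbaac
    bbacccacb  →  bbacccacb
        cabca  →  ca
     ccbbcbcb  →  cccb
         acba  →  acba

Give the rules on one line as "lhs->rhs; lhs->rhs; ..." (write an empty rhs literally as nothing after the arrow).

  | ccbc => cc
  | cbaabb => cbabb => cbbb => cb
  | abcabbcca => bcabbcca => bcbbcca => bccca
  | abcabacb => bcabacb => bcbacb

ab->b; cbb->c; cbc->c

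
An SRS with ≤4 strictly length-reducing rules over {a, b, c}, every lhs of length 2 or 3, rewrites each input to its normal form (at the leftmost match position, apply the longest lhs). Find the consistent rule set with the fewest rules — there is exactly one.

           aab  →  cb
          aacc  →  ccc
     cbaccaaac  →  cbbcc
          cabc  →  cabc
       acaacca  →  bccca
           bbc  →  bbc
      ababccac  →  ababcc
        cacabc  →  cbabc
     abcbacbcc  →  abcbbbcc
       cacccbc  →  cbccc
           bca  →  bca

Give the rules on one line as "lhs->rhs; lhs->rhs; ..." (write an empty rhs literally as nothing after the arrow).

  | aab => cb
  | aacc => ccc
  | cbaccaaac => cbbcaaac => cbbccac => cbbccb => cbbcc
  | cabc

aa->c; ac->b; ccb->cc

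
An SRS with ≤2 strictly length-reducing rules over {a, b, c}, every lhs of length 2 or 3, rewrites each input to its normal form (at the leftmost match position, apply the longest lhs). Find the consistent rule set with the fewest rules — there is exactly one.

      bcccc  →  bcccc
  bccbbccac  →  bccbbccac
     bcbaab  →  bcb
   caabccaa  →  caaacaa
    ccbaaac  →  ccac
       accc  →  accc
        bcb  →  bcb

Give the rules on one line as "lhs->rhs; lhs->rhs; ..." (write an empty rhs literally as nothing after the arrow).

  | bcccc
  | bccbbccac
  | bcbaab => bcb
  | caabccaa => caaacaa

abc->aa; baa->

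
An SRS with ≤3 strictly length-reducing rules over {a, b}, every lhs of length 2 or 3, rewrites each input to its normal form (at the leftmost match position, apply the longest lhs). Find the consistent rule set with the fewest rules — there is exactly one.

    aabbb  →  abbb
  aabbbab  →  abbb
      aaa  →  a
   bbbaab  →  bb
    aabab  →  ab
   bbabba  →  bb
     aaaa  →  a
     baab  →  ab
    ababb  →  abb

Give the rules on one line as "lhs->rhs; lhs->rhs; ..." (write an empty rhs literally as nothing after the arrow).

aa->a; ba->

  | aabbb => abbb
  | aabbbab => abbbab => abbb
  | aaa => aa => a
  | bbbaab => bbab => bb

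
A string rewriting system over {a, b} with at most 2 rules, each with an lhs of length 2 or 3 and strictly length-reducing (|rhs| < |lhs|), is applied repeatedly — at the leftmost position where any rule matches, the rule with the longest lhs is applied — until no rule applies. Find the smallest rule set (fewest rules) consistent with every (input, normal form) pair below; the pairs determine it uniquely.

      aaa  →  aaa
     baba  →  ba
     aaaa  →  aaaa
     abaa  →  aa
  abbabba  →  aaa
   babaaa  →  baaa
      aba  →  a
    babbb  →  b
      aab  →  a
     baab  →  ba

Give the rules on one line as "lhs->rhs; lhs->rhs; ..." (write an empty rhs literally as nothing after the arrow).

  | aaa
  | baba => ba
  | aaaa
  | abaa => aa

ab->; abb->a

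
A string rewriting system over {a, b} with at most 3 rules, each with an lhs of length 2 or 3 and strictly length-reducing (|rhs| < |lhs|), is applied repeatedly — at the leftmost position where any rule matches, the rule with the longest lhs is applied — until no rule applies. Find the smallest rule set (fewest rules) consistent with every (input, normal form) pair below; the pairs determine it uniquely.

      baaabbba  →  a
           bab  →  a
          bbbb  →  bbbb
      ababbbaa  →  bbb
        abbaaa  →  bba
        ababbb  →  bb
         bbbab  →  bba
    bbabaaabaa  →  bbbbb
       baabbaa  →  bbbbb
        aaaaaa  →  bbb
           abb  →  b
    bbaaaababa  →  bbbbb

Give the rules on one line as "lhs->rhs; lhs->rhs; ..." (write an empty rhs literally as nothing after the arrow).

aa->b; ab->; bab->a

  | baaabbba => bbabbba => babba => aba => a
  | bab => a
  | bbbb
  | ababbbaa => abbbaa => bbaa => bbb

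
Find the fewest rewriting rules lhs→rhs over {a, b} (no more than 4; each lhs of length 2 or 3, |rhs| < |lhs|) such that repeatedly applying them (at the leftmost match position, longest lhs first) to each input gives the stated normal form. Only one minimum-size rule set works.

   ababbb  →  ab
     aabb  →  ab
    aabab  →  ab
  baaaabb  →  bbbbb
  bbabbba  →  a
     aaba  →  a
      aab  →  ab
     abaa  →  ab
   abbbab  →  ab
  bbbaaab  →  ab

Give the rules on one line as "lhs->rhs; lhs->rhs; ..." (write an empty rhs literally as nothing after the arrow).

aa->a; abb->ab; ba->a; baa->bb

  | ababbb => aabbb => abbb => abb => ab
  | aabb => abb => ab
  | aabab => abab => aab => ab
  | baaaabb => bbaabb => bbbbb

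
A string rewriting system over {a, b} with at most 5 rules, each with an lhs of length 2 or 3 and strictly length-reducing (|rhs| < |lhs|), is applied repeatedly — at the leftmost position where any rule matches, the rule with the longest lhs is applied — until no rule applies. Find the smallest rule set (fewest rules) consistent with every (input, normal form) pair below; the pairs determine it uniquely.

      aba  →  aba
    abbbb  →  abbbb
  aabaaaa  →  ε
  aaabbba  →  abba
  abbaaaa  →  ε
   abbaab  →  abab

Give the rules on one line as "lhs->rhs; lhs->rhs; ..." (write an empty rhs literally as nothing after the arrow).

  | aba
  | abbbb
  | aabaaaa => aaaaa => aaaa => aaa => aa => ε
  | aaabbba => aabbba => abba

aa->; aaa->aa; aab->a; baa->a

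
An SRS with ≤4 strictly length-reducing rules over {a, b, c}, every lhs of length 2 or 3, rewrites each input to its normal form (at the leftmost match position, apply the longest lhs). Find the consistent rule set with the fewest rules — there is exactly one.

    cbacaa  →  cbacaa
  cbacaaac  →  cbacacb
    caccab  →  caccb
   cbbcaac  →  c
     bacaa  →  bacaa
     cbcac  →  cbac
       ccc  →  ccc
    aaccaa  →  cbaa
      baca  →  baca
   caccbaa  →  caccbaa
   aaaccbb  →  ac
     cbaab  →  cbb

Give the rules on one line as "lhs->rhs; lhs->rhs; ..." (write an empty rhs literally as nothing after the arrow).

aac->cb; ab->b; bbb->; bc->b

  | cbacaa
  | cbacaaac => cbacacb
  | caccab => caccb
  | cbbcaac => cbbaac => cbbcb => cbbb => c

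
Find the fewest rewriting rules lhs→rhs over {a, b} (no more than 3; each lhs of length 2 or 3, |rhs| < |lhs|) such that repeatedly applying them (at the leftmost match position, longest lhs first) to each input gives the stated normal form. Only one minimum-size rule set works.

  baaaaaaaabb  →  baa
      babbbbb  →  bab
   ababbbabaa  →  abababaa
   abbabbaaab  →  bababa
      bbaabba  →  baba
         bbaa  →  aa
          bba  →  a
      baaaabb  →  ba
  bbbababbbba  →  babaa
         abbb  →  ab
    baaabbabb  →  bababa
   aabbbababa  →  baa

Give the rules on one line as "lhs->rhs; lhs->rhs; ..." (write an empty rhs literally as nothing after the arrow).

  | baaaaaaaabb => baaaaaabab => baaaabaab => baabaaab => bbaaaab => aaaab => aaba => baa
  | babbbbb => babbb => bab
  | ababbbabaa => abababaa
  | abbabbaaab => aabbaaab => babaaab => bababa

aab->ba; bb->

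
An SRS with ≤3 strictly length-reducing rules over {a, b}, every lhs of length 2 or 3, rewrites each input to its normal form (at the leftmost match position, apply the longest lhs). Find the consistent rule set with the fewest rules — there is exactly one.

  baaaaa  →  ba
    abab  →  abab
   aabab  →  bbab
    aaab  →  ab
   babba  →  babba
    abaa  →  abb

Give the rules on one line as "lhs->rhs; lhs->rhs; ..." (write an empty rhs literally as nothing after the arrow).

  | baaaaa => baaa => ba
  | abab
  | aabab => bbab
  | aaab => ab

aa->b; aaa->a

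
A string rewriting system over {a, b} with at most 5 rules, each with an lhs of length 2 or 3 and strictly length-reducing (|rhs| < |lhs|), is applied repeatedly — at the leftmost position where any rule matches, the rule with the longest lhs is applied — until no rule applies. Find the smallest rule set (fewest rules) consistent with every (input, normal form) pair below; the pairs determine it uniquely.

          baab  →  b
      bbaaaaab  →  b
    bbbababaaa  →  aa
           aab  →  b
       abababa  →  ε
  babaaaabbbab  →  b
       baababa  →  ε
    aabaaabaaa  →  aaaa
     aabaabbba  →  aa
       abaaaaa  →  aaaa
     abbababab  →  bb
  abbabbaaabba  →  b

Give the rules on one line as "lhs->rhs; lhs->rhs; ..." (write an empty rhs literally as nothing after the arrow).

  | baab => ab => b
  | bbaaaaab => baaaab => aaab => aab => ab => b
  | bbbababaaa => aababaaa => abaaa => aa
  | aab => ab => b

ab->b; aba->; ba->; bbb->a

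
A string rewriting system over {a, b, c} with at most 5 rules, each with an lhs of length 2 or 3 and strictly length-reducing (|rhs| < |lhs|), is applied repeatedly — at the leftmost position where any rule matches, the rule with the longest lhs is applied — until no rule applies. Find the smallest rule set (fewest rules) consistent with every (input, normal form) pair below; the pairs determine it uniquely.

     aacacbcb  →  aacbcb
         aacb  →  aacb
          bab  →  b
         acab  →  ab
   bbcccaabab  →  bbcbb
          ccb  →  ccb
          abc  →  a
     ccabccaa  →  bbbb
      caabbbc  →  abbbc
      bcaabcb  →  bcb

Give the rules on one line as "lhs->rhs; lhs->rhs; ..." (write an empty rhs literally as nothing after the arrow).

abc->a; ba->; ca->; cca->bb

  | aacacbcb => aacbcb
  | aacb
  | bab => b
  | acab => ab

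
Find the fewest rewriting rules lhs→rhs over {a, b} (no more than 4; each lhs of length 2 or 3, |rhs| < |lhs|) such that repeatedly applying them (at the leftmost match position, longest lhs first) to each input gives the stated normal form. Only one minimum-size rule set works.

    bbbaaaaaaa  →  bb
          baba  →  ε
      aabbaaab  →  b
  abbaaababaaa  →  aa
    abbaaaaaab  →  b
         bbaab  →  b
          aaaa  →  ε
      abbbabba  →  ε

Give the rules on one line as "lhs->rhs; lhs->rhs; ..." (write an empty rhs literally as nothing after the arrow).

aaa->bb; ab->b; bba->; bbb->

  | bbbaaaaaaa => aaaaaaa => bbaaaa => aaa => bb
  | baba => bba => ε
  | aabbaaab => abbaaab => bbaaab => aab => ab => b
  | abbaaababaaa => bbaaababaaa => aababaaa => ababaaa => babaaa => bbaaa => aa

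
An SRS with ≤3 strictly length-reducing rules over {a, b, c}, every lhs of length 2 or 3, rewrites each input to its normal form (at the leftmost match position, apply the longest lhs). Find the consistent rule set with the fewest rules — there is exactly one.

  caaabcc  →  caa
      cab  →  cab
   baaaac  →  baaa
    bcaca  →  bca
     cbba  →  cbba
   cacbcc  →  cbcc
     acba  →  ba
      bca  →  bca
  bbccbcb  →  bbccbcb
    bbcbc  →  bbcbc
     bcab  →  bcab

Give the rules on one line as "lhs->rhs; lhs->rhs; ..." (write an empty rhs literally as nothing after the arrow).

  | caaabcc => caaac => caa
  | cab
  | baaaac => baaa
  | bcaca => bca

abc->a; ac->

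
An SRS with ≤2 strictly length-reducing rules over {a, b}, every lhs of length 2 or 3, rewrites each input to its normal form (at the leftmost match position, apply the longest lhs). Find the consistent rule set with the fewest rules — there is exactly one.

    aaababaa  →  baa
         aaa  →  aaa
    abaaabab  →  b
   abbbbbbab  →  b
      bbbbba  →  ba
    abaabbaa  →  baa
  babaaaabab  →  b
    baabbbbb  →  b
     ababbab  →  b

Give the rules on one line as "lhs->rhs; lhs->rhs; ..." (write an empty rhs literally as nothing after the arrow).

ab->b; bb->b

  | aaababaa => aababaa => ababaa => babaa => bbaa => baa
  | aaa
  | abaaabab => baaabab => baabab => babab => bbab => bab => bb => b
  | abbbbbbab => bbbbbbab => bbbbbab => bbbbab => bbbab => bbab => bab => bb => b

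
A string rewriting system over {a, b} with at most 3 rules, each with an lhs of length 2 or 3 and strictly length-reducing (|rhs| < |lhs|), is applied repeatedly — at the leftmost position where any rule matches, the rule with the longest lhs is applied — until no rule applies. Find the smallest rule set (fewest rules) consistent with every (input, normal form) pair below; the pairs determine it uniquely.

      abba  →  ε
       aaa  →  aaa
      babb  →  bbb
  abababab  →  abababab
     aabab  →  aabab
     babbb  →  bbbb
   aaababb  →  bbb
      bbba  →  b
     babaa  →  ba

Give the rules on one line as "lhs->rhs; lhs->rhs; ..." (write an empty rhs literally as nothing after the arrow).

abb->bb; baa->; bba->

  | abba => bba => ε
  | aaa
  | babb => bbb
  | abababab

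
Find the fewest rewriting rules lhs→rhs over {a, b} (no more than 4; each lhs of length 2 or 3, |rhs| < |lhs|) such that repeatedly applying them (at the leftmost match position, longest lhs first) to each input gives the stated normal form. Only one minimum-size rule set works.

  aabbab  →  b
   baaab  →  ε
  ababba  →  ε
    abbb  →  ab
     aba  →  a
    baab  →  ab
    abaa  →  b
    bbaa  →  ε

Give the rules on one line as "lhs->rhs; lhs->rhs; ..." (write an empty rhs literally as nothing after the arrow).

  | aabbab => bbbab => bab => b
  | baaab => aab => bb => ε
  | ababba => abba => aaa => ba => ε
  | abbb => ab

aa->b; ba->; bb->; bba->aa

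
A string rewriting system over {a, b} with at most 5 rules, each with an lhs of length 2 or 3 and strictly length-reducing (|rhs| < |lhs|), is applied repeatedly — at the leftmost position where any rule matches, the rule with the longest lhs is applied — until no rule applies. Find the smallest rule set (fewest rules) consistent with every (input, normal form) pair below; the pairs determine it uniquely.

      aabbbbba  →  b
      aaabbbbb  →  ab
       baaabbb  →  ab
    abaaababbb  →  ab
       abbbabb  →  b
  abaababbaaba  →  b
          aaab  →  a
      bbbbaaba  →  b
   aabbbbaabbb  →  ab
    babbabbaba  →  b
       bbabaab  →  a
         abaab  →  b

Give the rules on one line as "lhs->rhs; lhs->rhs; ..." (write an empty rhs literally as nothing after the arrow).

  | aabbbbba => bbbbbba => bbbbba => bbbba => bbba => bba => ba => b
  | aaabbbbb => babbbbb => abbbb => abbb => abb => ab
  | baaabbb => baabbb => babbb => abb => ab
  | abaaababbb => abaababbb => abababbb => aaabbb => babbb => abb => ab

aa->b; ba->b; bab->a; bb->b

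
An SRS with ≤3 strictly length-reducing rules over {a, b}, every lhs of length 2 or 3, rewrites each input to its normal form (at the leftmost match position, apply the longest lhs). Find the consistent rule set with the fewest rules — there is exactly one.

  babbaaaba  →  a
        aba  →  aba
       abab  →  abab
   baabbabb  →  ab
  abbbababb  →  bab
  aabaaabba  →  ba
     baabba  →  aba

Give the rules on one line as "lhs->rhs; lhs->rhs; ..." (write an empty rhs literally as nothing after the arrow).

aa->; aaa->bb; bb->a

  | babbaaaba => baaaaaba => bbbaaba => abaaba => abba => aaa => bb => a
  | aba
  | abab
  | baabbabb => bbbabb => ababb => abaa => ab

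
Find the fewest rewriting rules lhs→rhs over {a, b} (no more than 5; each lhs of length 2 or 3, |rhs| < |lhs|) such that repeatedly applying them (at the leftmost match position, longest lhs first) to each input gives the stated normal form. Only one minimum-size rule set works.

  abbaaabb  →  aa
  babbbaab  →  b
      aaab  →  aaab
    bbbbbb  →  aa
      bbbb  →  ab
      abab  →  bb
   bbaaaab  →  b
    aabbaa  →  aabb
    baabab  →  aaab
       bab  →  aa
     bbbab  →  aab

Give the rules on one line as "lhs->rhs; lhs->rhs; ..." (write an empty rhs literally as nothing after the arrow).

  | abbaaabb => abbaabb => abbabb => abaab => bab => aa
  | babbbaab => aabbaab => aabbab => aabaa => aba => b
  | aaab
  | bbbbbb => abbb => aa

aba->b; ba->b; bab->aa; bbb->a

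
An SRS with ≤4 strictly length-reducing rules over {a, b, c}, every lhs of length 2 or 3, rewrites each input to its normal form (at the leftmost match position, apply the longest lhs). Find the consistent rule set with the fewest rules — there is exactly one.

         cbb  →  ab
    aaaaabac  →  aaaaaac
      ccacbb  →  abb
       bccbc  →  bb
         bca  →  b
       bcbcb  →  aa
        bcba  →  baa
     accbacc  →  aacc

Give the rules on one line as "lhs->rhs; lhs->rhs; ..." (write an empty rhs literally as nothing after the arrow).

  | cbb => ab
  | aaaaabac => aaaaaac
  | ccacbb => cbbb => abb
  | bccbc => bcac => bb

bac->ac; ca->; cac->b; cb->a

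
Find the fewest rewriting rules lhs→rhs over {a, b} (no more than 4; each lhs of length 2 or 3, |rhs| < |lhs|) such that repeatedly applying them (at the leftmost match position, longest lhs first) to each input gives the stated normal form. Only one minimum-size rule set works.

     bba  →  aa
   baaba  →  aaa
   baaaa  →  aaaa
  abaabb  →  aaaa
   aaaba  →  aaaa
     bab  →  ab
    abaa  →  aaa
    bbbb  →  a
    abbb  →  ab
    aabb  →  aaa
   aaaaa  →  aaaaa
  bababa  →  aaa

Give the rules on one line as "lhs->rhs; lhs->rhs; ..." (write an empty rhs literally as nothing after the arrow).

  | bba => aa
  | baaba => aaba => aaa
  | baaaa => aaaa
  | abaabb => aaabb => aaaa

ba->a; bb->a; bbb->b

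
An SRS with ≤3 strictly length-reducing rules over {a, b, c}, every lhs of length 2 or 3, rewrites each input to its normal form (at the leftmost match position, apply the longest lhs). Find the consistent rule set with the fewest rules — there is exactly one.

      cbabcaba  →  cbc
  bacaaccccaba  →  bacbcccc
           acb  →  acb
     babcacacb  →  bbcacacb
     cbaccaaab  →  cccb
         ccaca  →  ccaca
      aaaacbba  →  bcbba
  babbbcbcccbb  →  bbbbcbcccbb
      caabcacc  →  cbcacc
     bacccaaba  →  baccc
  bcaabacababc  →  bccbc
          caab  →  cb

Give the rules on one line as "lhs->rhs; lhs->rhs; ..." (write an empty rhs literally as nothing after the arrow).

  | cbabcaba => cbcaba => cbcba => cbc
  | bacaaccccaba => bacbccccaba => bacbccccba => bacbcccc
  | acb
  | babcacacb => bbcacacb

aac->bc; ab->b; cba->c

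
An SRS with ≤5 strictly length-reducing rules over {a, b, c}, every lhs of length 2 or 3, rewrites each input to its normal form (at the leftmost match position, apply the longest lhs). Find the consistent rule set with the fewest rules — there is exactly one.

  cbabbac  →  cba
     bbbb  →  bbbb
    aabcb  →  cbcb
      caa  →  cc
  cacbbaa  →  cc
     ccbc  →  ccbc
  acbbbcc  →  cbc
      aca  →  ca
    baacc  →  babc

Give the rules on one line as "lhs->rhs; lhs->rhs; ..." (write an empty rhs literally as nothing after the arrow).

  | cbabbac => cbabbc => cba
  | bbbb
  | aabcb => cbcb
  | caa => cc

aa->c; aac->ab; ac->c; bbc->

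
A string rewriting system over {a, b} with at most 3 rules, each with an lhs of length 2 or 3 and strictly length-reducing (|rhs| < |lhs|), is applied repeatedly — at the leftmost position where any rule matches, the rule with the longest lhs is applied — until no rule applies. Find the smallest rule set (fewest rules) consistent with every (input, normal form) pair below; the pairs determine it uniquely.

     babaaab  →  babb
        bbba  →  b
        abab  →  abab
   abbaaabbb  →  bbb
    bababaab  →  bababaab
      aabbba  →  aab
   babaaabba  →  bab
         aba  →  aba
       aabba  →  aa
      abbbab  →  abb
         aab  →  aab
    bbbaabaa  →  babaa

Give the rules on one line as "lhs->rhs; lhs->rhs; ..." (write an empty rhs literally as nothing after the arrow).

aaa->; bba->

  | babaaab => babb
  | bbba => b
  | abab
  | abbaaabbb => aaabbb => bbb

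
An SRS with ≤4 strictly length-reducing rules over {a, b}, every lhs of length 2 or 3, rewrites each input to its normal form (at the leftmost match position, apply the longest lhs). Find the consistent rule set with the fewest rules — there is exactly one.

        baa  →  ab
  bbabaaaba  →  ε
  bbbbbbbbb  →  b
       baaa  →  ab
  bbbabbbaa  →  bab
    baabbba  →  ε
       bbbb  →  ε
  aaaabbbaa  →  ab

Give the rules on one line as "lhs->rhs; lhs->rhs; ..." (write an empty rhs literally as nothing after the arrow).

  | baa => ab
  | bbabaaaba => abaaaba => abaaba => ababa => abba => aa => ε
  | bbbbbbbbb => bbbbbbb => bbbbb => bbb => b
  | baaa => aba => ab

aa->; aba->ab; baa->ab; bb->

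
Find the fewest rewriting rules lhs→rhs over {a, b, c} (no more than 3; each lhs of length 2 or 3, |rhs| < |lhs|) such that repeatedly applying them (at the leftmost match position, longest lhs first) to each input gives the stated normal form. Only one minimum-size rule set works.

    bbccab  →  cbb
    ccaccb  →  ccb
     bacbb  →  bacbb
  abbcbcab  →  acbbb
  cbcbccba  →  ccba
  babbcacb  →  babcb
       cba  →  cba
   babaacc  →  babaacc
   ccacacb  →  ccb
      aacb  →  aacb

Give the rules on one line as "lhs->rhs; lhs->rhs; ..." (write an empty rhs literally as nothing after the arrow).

bbc->c; bcc->c; ca->b

  | bbccab => ccab => cbb
  | ccaccb => cbccb => ccb
  | bacbb
  | abbcbcab => acbcab => acbbb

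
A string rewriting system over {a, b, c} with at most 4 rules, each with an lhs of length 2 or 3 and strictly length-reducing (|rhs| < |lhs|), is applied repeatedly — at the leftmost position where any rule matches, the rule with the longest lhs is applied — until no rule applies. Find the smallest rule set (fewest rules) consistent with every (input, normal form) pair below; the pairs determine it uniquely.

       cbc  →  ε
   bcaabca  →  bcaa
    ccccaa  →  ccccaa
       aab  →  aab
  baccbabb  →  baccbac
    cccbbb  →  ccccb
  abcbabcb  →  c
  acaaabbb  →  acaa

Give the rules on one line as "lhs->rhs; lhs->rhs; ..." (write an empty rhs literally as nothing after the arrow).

abc->; acb->; bb->c; cbc->

  | cbc => ε
  | bcaabca => bcaa
  | ccccaa
  | aab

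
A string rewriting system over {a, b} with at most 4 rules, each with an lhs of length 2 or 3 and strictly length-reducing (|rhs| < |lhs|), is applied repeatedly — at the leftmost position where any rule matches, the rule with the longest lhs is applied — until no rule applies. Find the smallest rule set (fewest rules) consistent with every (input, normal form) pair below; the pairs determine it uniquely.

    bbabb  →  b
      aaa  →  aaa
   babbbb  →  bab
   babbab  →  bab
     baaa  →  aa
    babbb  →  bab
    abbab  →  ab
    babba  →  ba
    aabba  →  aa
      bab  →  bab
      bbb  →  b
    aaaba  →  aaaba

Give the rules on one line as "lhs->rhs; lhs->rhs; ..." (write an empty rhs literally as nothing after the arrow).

  | bbabb => bb => b
  | aaa
  | babbbb => babbb => babb => bab
  | babbab => bab

baa->a; bb->b; bba->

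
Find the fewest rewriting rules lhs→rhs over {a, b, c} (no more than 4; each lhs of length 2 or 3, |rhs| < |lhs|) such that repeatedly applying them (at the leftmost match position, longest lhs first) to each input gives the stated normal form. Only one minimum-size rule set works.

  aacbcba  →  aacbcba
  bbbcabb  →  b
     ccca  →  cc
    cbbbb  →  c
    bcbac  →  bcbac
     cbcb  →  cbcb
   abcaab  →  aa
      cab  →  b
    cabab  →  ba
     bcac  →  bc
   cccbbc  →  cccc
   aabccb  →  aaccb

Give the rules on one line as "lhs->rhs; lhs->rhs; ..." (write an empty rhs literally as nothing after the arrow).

  | aacbcba
  | bbbcabb => bcabb => bbb => b
  | ccca => cc
  | cbbbb => cbb => c

ab->a; bb->; ca->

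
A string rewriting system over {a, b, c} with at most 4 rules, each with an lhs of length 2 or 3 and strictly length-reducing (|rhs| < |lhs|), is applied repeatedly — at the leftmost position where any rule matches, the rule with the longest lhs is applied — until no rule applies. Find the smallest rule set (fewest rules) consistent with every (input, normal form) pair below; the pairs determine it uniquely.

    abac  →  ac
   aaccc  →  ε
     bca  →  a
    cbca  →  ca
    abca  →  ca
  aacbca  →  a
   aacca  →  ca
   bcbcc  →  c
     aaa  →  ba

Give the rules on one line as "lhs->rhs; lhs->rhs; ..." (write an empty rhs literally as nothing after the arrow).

  | abac => ac
  | aaccc => bccc => cc => ε
  | bca => a
  | cbca => ca

aa->b; ab->; bc->; cc->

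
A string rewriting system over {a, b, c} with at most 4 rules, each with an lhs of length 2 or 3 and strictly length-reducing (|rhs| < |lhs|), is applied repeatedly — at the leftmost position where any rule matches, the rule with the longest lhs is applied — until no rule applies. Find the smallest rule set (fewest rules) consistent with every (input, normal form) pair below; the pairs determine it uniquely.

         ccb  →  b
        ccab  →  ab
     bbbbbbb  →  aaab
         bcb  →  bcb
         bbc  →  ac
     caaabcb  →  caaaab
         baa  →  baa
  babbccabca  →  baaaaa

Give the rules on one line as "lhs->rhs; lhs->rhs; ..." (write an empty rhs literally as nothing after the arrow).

  | ccb => b
  | ccab => ab
  | bbbbbbb => abbbbb => aabbb => aaab
  | bcb

abc->aa; bb->a; cc->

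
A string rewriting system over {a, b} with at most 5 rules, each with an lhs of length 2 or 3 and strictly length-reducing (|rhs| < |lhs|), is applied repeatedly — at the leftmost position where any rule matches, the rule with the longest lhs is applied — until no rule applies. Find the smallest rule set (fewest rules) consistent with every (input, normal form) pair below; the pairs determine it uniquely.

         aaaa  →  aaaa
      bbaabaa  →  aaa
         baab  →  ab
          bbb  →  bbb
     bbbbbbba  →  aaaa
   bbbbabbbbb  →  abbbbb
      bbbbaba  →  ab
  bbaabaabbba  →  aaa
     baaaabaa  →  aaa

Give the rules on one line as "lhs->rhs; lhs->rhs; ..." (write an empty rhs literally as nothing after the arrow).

  | aaaa
  | bbaabaa => aaabaa => aabaa => abaa => aaa
  | baab => aab => ab
  | bbb

aab->ab; ba->b; baa->aa; bba->aa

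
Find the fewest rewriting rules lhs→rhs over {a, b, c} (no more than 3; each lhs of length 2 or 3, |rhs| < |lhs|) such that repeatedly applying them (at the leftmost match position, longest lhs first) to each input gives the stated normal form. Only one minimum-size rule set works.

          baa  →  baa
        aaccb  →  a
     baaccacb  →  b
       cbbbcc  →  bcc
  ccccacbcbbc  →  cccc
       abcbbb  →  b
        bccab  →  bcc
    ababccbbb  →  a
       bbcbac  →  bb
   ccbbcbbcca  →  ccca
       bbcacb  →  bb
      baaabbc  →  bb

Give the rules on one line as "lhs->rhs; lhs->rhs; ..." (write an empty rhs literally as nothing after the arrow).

ab->; ac->b; cb->a

  | baa
  | aaccb => abcb => cb => a
  | baaccacb => babcacb => bcacb => bcbb => bab => b
  | cbbbcc => abbcc => bcc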